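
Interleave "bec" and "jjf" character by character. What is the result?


Interleaving "bec" and "jjf":
  Position 0: 'b' from first, 'j' from second => "bj"
  Position 1: 'e' from first, 'j' from second => "ej"
  Position 2: 'c' from first, 'f' from second => "cf"
Result: bjejcf

bjejcf


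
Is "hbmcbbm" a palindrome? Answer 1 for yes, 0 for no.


Input: hbmcbbm
Reversed: mbbcmbh
  Compare pos 0 ('h') with pos 6 ('m'): MISMATCH
  Compare pos 1 ('b') with pos 5 ('b'): match
  Compare pos 2 ('m') with pos 4 ('b'): MISMATCH
Result: not a palindrome

0


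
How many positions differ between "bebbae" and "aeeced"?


Comparing "bebbae" and "aeeced" position by position:
  Position 0: 'b' vs 'a' => DIFFER
  Position 1: 'e' vs 'e' => same
  Position 2: 'b' vs 'e' => DIFFER
  Position 3: 'b' vs 'c' => DIFFER
  Position 4: 'a' vs 'e' => DIFFER
  Position 5: 'e' vs 'd' => DIFFER
Positions that differ: 5

5


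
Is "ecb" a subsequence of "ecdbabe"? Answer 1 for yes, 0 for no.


Check if "ecb" is a subsequence of "ecdbabe"
Greedy scan:
  Position 0 ('e'): matches sub[0] = 'e'
  Position 1 ('c'): matches sub[1] = 'c'
  Position 2 ('d'): no match needed
  Position 3 ('b'): matches sub[2] = 'b'
  Position 4 ('a'): no match needed
  Position 5 ('b'): no match needed
  Position 6 ('e'): no match needed
All 3 characters matched => is a subsequence

1


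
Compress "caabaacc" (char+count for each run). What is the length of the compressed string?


Input: caabaacc
Runs:
  'c' x 1 => "c1"
  'a' x 2 => "a2"
  'b' x 1 => "b1"
  'a' x 2 => "a2"
  'c' x 2 => "c2"
Compressed: "c1a2b1a2c2"
Compressed length: 10

10


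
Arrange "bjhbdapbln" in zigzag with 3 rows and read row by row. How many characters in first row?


Zigzag "bjhbdapbln" into 3 rows:
Placing characters:
  'b' => row 0
  'j' => row 1
  'h' => row 2
  'b' => row 1
  'd' => row 0
  'a' => row 1
  'p' => row 2
  'b' => row 1
  'l' => row 0
  'n' => row 1
Rows:
  Row 0: "bdl"
  Row 1: "jbabn"
  Row 2: "hp"
First row length: 3

3


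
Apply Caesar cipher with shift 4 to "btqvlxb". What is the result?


Caesar cipher: shift "btqvlxb" by 4
  'b' (pos 1) + 4 = pos 5 = 'f'
  't' (pos 19) + 4 = pos 23 = 'x'
  'q' (pos 16) + 4 = pos 20 = 'u'
  'v' (pos 21) + 4 = pos 25 = 'z'
  'l' (pos 11) + 4 = pos 15 = 'p'
  'x' (pos 23) + 4 = pos 1 = 'b'
  'b' (pos 1) + 4 = pos 5 = 'f'
Result: fxuzpbf

fxuzpbf


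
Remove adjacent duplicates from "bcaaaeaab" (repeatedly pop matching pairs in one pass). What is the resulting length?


Input: bcaaaeaab
Stack-based adjacent duplicate removal:
  Read 'b': push. Stack: b
  Read 'c': push. Stack: bc
  Read 'a': push. Stack: bca
  Read 'a': matches stack top 'a' => pop. Stack: bc
  Read 'a': push. Stack: bca
  Read 'e': push. Stack: bcae
  Read 'a': push. Stack: bcaea
  Read 'a': matches stack top 'a' => pop. Stack: bcae
  Read 'b': push. Stack: bcaeb
Final stack: "bcaeb" (length 5)

5


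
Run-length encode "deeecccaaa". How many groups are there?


Input: deeecccaaa
Scanning for consecutive runs:
  Group 1: 'd' x 1 (positions 0-0)
  Group 2: 'e' x 3 (positions 1-3)
  Group 3: 'c' x 3 (positions 4-6)
  Group 4: 'a' x 3 (positions 7-9)
Total groups: 4

4


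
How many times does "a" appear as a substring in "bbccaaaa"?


Searching for "a" in "bbccaaaa"
Scanning each position:
  Position 0: "b" => no
  Position 1: "b" => no
  Position 2: "c" => no
  Position 3: "c" => no
  Position 4: "a" => MATCH
  Position 5: "a" => MATCH
  Position 6: "a" => MATCH
  Position 7: "a" => MATCH
Total occurrences: 4

4


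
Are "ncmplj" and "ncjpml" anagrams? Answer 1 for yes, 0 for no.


Strings: "ncmplj", "ncjpml"
Sorted first:  cjlmnp
Sorted second: cjlmnp
Sorted forms match => anagrams

1


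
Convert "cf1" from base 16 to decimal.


Input: "cf1" in base 16
Positional expansion:
  Digit 'c' (value 12) x 16^2 = 3072
  Digit 'f' (value 15) x 16^1 = 240
  Digit '1' (value 1) x 16^0 = 1
Sum = 3313

3313


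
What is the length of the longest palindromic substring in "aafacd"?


Input: "aafacd"
Checking substrings for palindromes:
  [1:4] "afa" (len 3) => palindrome
  [0:2] "aa" (len 2) => palindrome
Longest palindromic substring: "afa" with length 3

3


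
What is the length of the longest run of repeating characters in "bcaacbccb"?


Input: "bcaacbccb"
Scanning for longest run:
  Position 1 ('c'): new char, reset run to 1
  Position 2 ('a'): new char, reset run to 1
  Position 3 ('a'): continues run of 'a', length=2
  Position 4 ('c'): new char, reset run to 1
  Position 5 ('b'): new char, reset run to 1
  Position 6 ('c'): new char, reset run to 1
  Position 7 ('c'): continues run of 'c', length=2
  Position 8 ('b'): new char, reset run to 1
Longest run: 'a' with length 2

2


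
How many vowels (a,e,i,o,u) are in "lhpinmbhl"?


Input: lhpinmbhl
Checking each character:
  'l' at position 0: consonant
  'h' at position 1: consonant
  'p' at position 2: consonant
  'i' at position 3: vowel (running total: 1)
  'n' at position 4: consonant
  'm' at position 5: consonant
  'b' at position 6: consonant
  'h' at position 7: consonant
  'l' at position 8: consonant
Total vowels: 1

1


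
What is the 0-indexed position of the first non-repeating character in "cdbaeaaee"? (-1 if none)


Input: cdbaeaaee
Character frequencies:
  'a': 3
  'b': 1
  'c': 1
  'd': 1
  'e': 3
Scanning left to right for freq == 1:
  Position 0 ('c'): unique! => answer = 0

0


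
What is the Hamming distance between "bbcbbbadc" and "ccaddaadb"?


Comparing "bbcbbbadc" and "ccaddaadb" position by position:
  Position 0: 'b' vs 'c' => differ
  Position 1: 'b' vs 'c' => differ
  Position 2: 'c' vs 'a' => differ
  Position 3: 'b' vs 'd' => differ
  Position 4: 'b' vs 'd' => differ
  Position 5: 'b' vs 'a' => differ
  Position 6: 'a' vs 'a' => same
  Position 7: 'd' vs 'd' => same
  Position 8: 'c' vs 'b' => differ
Total differences (Hamming distance): 7

7


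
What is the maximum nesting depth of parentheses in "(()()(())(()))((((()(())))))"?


Input: "(()()(())(()))((((()(())))))"
Tracking depth:
  Position 0 '(': depth becomes 1
  Position 1 '(': depth becomes 2
  Position 2 ')': depth becomes 1
  Position 3 '(': depth becomes 2
  Position 4 ')': depth becomes 1
  Position 5 '(': depth becomes 2
  Position 6 '(': depth becomes 3
  Position 7 ')': depth becomes 2
  Position 8 ')': depth becomes 1
  Position 9 '(': depth becomes 2
  Position 10 '(': depth becomes 3
  Position 11 ')': depth becomes 2
  Position 12 ')': depth becomes 1
  Position 13 ')': depth becomes 0
  Position 14 '(': depth becomes 1
  Position 15 '(': depth becomes 2
  Position 16 '(': depth becomes 3
  Position 17 '(': depth becomes 4
  Position 18 '(': depth becomes 5
  Position 19 ')': depth becomes 4
  Position 20 '(': depth becomes 5
  Position 21 '(': depth becomes 6
  Position 22 ')': depth becomes 5
  Position 23 ')': depth becomes 4
  Position 24 ')': depth becomes 3
  Position 25 ')': depth becomes 2
  Position 26 ')': depth becomes 1
  Position 27 ')': depth becomes 0
Maximum depth reached: 6

6


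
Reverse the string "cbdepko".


Input: cbdepko
Reading characters right to left:
  Position 6: 'o'
  Position 5: 'k'
  Position 4: 'p'
  Position 3: 'e'
  Position 2: 'd'
  Position 1: 'b'
  Position 0: 'c'
Reversed: okpedbc

okpedbc


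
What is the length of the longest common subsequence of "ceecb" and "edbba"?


LCS of "ceecb" and "edbba"
DP table:
           e    d    b    b    a
      0    0    0    0    0    0
  c   0    0    0    0    0    0
  e   0    1    1    1    1    1
  e   0    1    1    1    1    1
  c   0    1    1    1    1    1
  b   0    1    1    2    2    2
LCS length = dp[5][5] = 2

2


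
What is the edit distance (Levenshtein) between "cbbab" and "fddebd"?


Computing edit distance: "cbbab" -> "fddebd"
DP table:
           f    d    d    e    b    d
      0    1    2    3    4    5    6
  c   1    1    2    3    4    5    6
  b   2    2    2    3    4    4    5
  b   3    3    3    3    4    4    5
  a   4    4    4    4    4    5    5
  b   5    5    5    5    5    4    5
Edit distance = dp[5][6] = 5

5


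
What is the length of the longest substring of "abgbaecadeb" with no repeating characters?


Input: "abgbaecadeb"
Sliding window (track last position of each char):
  Position 0 ('a'): window [0,0] length 1 -- new best
  Position 1 ('b'): window [0,1] length 2 -- new best
  Position 2 ('g'): window [0,2] length 3 -- new best
  Position 3 ('b'): repeat (last at 1), move window start to 2
  Position 3 ('b'): window [2,3] length 2
  Position 4 ('a'): window [2,4] length 3
  Position 5 ('e'): window [2,5] length 4 -- new best
  Position 6 ('c'): window [2,6] length 5 -- new best
  Position 7 ('a'): repeat (last at 4), move window start to 5
  Position 7 ('a'): window [5,7] length 3
  Position 8 ('d'): window [5,8] length 4
  Position 9 ('e'): repeat (last at 5), move window start to 6
  Position 9 ('e'): window [6,9] length 4
  Position 10 ('b'): window [6,10] length 5
Longest substring with no repeats: "gbaec" with length 5

5


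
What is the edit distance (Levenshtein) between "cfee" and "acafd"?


Computing edit distance: "cfee" -> "acafd"
DP table:
           a    c    a    f    d
      0    1    2    3    4    5
  c   1    1    1    2    3    4
  f   2    2    2    2    2    3
  e   3    3    3    3    3    3
  e   4    4    4    4    4    4
Edit distance = dp[4][5] = 4

4


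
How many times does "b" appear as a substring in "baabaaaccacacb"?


Searching for "b" in "baabaaaccacacb"
Scanning each position:
  Position 0: "b" => MATCH
  Position 1: "a" => no
  Position 2: "a" => no
  Position 3: "b" => MATCH
  Position 4: "a" => no
  Position 5: "a" => no
  Position 6: "a" => no
  Position 7: "c" => no
  Position 8: "c" => no
  Position 9: "a" => no
  Position 10: "c" => no
  Position 11: "a" => no
  Position 12: "c" => no
  Position 13: "b" => MATCH
Total occurrences: 3

3


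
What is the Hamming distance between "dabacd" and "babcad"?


Comparing "dabacd" and "babcad" position by position:
  Position 0: 'd' vs 'b' => differ
  Position 1: 'a' vs 'a' => same
  Position 2: 'b' vs 'b' => same
  Position 3: 'a' vs 'c' => differ
  Position 4: 'c' vs 'a' => differ
  Position 5: 'd' vs 'd' => same
Total differences (Hamming distance): 3

3


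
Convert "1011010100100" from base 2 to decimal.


Input: "1011010100100" in base 2
Positional expansion:
  Digit '1' (value 1) x 2^12 = 4096
  Digit '0' (value 0) x 2^11 = 0
  Digit '1' (value 1) x 2^10 = 1024
  Digit '1' (value 1) x 2^9 = 512
  Digit '0' (value 0) x 2^8 = 0
  Digit '1' (value 1) x 2^7 = 128
  Digit '0' (value 0) x 2^6 = 0
  Digit '1' (value 1) x 2^5 = 32
  Digit '0' (value 0) x 2^4 = 0
  Digit '0' (value 0) x 2^3 = 0
  Digit '1' (value 1) x 2^2 = 4
  Digit '0' (value 0) x 2^1 = 0
  Digit '0' (value 0) x 2^0 = 0
Sum = 5796

5796


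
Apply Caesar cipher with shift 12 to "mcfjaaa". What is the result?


Caesar cipher: shift "mcfjaaa" by 12
  'm' (pos 12) + 12 = pos 24 = 'y'
  'c' (pos 2) + 12 = pos 14 = 'o'
  'f' (pos 5) + 12 = pos 17 = 'r'
  'j' (pos 9) + 12 = pos 21 = 'v'
  'a' (pos 0) + 12 = pos 12 = 'm'
  'a' (pos 0) + 12 = pos 12 = 'm'
  'a' (pos 0) + 12 = pos 12 = 'm'
Result: yorvmmm

yorvmmm


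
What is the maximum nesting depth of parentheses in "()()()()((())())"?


Input: "()()()()((())())"
Tracking depth:
  Position 0 '(': depth becomes 1
  Position 1 ')': depth becomes 0
  Position 2 '(': depth becomes 1
  Position 3 ')': depth becomes 0
  Position 4 '(': depth becomes 1
  Position 5 ')': depth becomes 0
  Position 6 '(': depth becomes 1
  Position 7 ')': depth becomes 0
  Position 8 '(': depth becomes 1
  Position 9 '(': depth becomes 2
  Position 10 '(': depth becomes 3
  Position 11 ')': depth becomes 2
  Position 12 ')': depth becomes 1
  Position 13 '(': depth becomes 2
  Position 14 ')': depth becomes 1
  Position 15 ')': depth becomes 0
Maximum depth reached: 3

3


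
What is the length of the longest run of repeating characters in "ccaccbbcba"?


Input: "ccaccbbcba"
Scanning for longest run:
  Position 1 ('c'): continues run of 'c', length=2
  Position 2 ('a'): new char, reset run to 1
  Position 3 ('c'): new char, reset run to 1
  Position 4 ('c'): continues run of 'c', length=2
  Position 5 ('b'): new char, reset run to 1
  Position 6 ('b'): continues run of 'b', length=2
  Position 7 ('c'): new char, reset run to 1
  Position 8 ('b'): new char, reset run to 1
  Position 9 ('a'): new char, reset run to 1
Longest run: 'c' with length 2

2


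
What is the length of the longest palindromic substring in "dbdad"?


Input: "dbdad"
Checking substrings for palindromes:
  [0:3] "dbd" (len 3) => palindrome
  [2:5] "dad" (len 3) => palindrome
Longest palindromic substring: "dbd" with length 3

3


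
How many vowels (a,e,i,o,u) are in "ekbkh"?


Input: ekbkh
Checking each character:
  'e' at position 0: vowel (running total: 1)
  'k' at position 1: consonant
  'b' at position 2: consonant
  'k' at position 3: consonant
  'h' at position 4: consonant
Total vowels: 1

1


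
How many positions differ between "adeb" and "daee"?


Comparing "adeb" and "daee" position by position:
  Position 0: 'a' vs 'd' => DIFFER
  Position 1: 'd' vs 'a' => DIFFER
  Position 2: 'e' vs 'e' => same
  Position 3: 'b' vs 'e' => DIFFER
Positions that differ: 3

3


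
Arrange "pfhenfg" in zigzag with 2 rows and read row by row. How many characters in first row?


Zigzag "pfhenfg" into 2 rows:
Placing characters:
  'p' => row 0
  'f' => row 1
  'h' => row 0
  'e' => row 1
  'n' => row 0
  'f' => row 1
  'g' => row 0
Rows:
  Row 0: "phng"
  Row 1: "fef"
First row length: 4

4


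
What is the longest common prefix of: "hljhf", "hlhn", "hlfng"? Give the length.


Words: hljhf, hlhn, hlfng
  Position 0: all 'h' => match
  Position 1: all 'l' => match
  Position 2: ('j', 'h', 'f') => mismatch, stop
LCP = "hl" (length 2)

2


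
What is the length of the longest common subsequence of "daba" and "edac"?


LCS of "daba" and "edac"
DP table:
           e    d    a    c
      0    0    0    0    0
  d   0    0    1    1    1
  a   0    0    1    2    2
  b   0    0    1    2    2
  a   0    0    1    2    2
LCS length = dp[4][4] = 2

2


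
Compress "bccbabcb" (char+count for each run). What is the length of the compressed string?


Input: bccbabcb
Runs:
  'b' x 1 => "b1"
  'c' x 2 => "c2"
  'b' x 1 => "b1"
  'a' x 1 => "a1"
  'b' x 1 => "b1"
  'c' x 1 => "c1"
  'b' x 1 => "b1"
Compressed: "b1c2b1a1b1c1b1"
Compressed length: 14

14


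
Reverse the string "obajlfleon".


Input: obajlfleon
Reading characters right to left:
  Position 9: 'n'
  Position 8: 'o'
  Position 7: 'e'
  Position 6: 'l'
  Position 5: 'f'
  Position 4: 'l'
  Position 3: 'j'
  Position 2: 'a'
  Position 1: 'b'
  Position 0: 'o'
Reversed: noelfljabo

noelfljabo


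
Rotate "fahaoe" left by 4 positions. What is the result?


Input: "fahaoe", rotate left by 4
First 4 characters: "faha"
Remaining characters: "oe"
Concatenate remaining + first: "oe" + "faha" = "oefaha"

oefaha


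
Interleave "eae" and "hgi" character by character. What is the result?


Interleaving "eae" and "hgi":
  Position 0: 'e' from first, 'h' from second => "eh"
  Position 1: 'a' from first, 'g' from second => "ag"
  Position 2: 'e' from first, 'i' from second => "ei"
Result: ehagei

ehagei


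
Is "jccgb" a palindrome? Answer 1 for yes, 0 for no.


Input: jccgb
Reversed: bgccj
  Compare pos 0 ('j') with pos 4 ('b'): MISMATCH
  Compare pos 1 ('c') with pos 3 ('g'): MISMATCH
Result: not a palindrome

0


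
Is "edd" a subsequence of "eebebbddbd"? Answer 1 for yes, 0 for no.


Check if "edd" is a subsequence of "eebebbddbd"
Greedy scan:
  Position 0 ('e'): matches sub[0] = 'e'
  Position 1 ('e'): no match needed
  Position 2 ('b'): no match needed
  Position 3 ('e'): no match needed
  Position 4 ('b'): no match needed
  Position 5 ('b'): no match needed
  Position 6 ('d'): matches sub[1] = 'd'
  Position 7 ('d'): matches sub[2] = 'd'
  Position 8 ('b'): no match needed
  Position 9 ('d'): no match needed
All 3 characters matched => is a subsequence

1


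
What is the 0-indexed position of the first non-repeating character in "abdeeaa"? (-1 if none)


Input: abdeeaa
Character frequencies:
  'a': 3
  'b': 1
  'd': 1
  'e': 2
Scanning left to right for freq == 1:
  Position 0 ('a'): freq=3, skip
  Position 1 ('b'): unique! => answer = 1

1


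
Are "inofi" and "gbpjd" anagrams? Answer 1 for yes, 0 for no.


Strings: "inofi", "gbpjd"
Sorted first:  fiino
Sorted second: bdgjp
Differ at position 0: 'f' vs 'b' => not anagrams

0


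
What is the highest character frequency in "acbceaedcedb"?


Input: acbceaedcedb
Character counts:
  'a': 2
  'b': 2
  'c': 3
  'd': 2
  'e': 3
Maximum frequency: 3

3


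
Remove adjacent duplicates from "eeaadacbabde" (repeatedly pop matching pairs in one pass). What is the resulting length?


Input: eeaadacbabde
Stack-based adjacent duplicate removal:
  Read 'e': push. Stack: e
  Read 'e': matches stack top 'e' => pop. Stack: (empty)
  Read 'a': push. Stack: a
  Read 'a': matches stack top 'a' => pop. Stack: (empty)
  Read 'd': push. Stack: d
  Read 'a': push. Stack: da
  Read 'c': push. Stack: dac
  Read 'b': push. Stack: dacb
  Read 'a': push. Stack: dacba
  Read 'b': push. Stack: dacbab
  Read 'd': push. Stack: dacbabd
  Read 'e': push. Stack: dacbabde
Final stack: "dacbabde" (length 8)

8


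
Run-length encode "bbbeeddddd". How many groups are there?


Input: bbbeeddddd
Scanning for consecutive runs:
  Group 1: 'b' x 3 (positions 0-2)
  Group 2: 'e' x 2 (positions 3-4)
  Group 3: 'd' x 5 (positions 5-9)
Total groups: 3

3


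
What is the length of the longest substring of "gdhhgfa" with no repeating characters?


Input: "gdhhgfa"
Sliding window (track last position of each char):
  Position 0 ('g'): window [0,0] length 1 -- new best
  Position 1 ('d'): window [0,1] length 2 -- new best
  Position 2 ('h'): window [0,2] length 3 -- new best
  Position 3 ('h'): repeat (last at 2), move window start to 3
  Position 3 ('h'): window [3,3] length 1
  Position 4 ('g'): window [3,4] length 2
  Position 5 ('f'): window [3,5] length 3
  Position 6 ('a'): window [3,6] length 4 -- new best
Longest substring with no repeats: "hgfa" with length 4

4


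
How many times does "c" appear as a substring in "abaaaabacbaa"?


Searching for "c" in "abaaaabacbaa"
Scanning each position:
  Position 0: "a" => no
  Position 1: "b" => no
  Position 2: "a" => no
  Position 3: "a" => no
  Position 4: "a" => no
  Position 5: "a" => no
  Position 6: "b" => no
  Position 7: "a" => no
  Position 8: "c" => MATCH
  Position 9: "b" => no
  Position 10: "a" => no
  Position 11: "a" => no
Total occurrences: 1

1


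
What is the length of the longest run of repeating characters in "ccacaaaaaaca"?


Input: "ccacaaaaaaca"
Scanning for longest run:
  Position 1 ('c'): continues run of 'c', length=2
  Position 2 ('a'): new char, reset run to 1
  Position 3 ('c'): new char, reset run to 1
  Position 4 ('a'): new char, reset run to 1
  Position 5 ('a'): continues run of 'a', length=2
  Position 6 ('a'): continues run of 'a', length=3
  Position 7 ('a'): continues run of 'a', length=4
  Position 8 ('a'): continues run of 'a', length=5
  Position 9 ('a'): continues run of 'a', length=6
  Position 10 ('c'): new char, reset run to 1
  Position 11 ('a'): new char, reset run to 1
Longest run: 'a' with length 6

6


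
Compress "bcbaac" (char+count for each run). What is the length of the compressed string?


Input: bcbaac
Runs:
  'b' x 1 => "b1"
  'c' x 1 => "c1"
  'b' x 1 => "b1"
  'a' x 2 => "a2"
  'c' x 1 => "c1"
Compressed: "b1c1b1a2c1"
Compressed length: 10

10


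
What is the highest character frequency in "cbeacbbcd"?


Input: cbeacbbcd
Character counts:
  'a': 1
  'b': 3
  'c': 3
  'd': 1
  'e': 1
Maximum frequency: 3

3


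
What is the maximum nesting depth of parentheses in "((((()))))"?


Input: "((((()))))"
Tracking depth:
  Position 0 '(': depth becomes 1
  Position 1 '(': depth becomes 2
  Position 2 '(': depth becomes 3
  Position 3 '(': depth becomes 4
  Position 4 '(': depth becomes 5
  Position 5 ')': depth becomes 4
  Position 6 ')': depth becomes 3
  Position 7 ')': depth becomes 2
  Position 8 ')': depth becomes 1
  Position 9 ')': depth becomes 0
Maximum depth reached: 5

5


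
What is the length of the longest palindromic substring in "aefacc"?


Input: "aefacc"
Checking substrings for palindromes:
  [4:6] "cc" (len 2) => palindrome
Longest palindromic substring: "cc" with length 2

2


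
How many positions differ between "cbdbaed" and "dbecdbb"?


Comparing "cbdbaed" and "dbecdbb" position by position:
  Position 0: 'c' vs 'd' => DIFFER
  Position 1: 'b' vs 'b' => same
  Position 2: 'd' vs 'e' => DIFFER
  Position 3: 'b' vs 'c' => DIFFER
  Position 4: 'a' vs 'd' => DIFFER
  Position 5: 'e' vs 'b' => DIFFER
  Position 6: 'd' vs 'b' => DIFFER
Positions that differ: 6

6


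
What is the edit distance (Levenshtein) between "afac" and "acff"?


Computing edit distance: "afac" -> "acff"
DP table:
           a    c    f    f
      0    1    2    3    4
  a   1    0    1    2    3
  f   2    1    1    1    2
  a   3    2    2    2    2
  c   4    3    2    3    3
Edit distance = dp[4][4] = 3

3


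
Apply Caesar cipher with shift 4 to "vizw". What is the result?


Caesar cipher: shift "vizw" by 4
  'v' (pos 21) + 4 = pos 25 = 'z'
  'i' (pos 8) + 4 = pos 12 = 'm'
  'z' (pos 25) + 4 = pos 3 = 'd'
  'w' (pos 22) + 4 = pos 0 = 'a'
Result: zmda

zmda


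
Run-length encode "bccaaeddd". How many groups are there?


Input: bccaaeddd
Scanning for consecutive runs:
  Group 1: 'b' x 1 (positions 0-0)
  Group 2: 'c' x 2 (positions 1-2)
  Group 3: 'a' x 2 (positions 3-4)
  Group 4: 'e' x 1 (positions 5-5)
  Group 5: 'd' x 3 (positions 6-8)
Total groups: 5

5


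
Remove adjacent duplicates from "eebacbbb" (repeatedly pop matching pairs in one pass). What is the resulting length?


Input: eebacbbb
Stack-based adjacent duplicate removal:
  Read 'e': push. Stack: e
  Read 'e': matches stack top 'e' => pop. Stack: (empty)
  Read 'b': push. Stack: b
  Read 'a': push. Stack: ba
  Read 'c': push. Stack: bac
  Read 'b': push. Stack: bacb
  Read 'b': matches stack top 'b' => pop. Stack: bac
  Read 'b': push. Stack: bacb
Final stack: "bacb" (length 4)

4


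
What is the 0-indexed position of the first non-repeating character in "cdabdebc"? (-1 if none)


Input: cdabdebc
Character frequencies:
  'a': 1
  'b': 2
  'c': 2
  'd': 2
  'e': 1
Scanning left to right for freq == 1:
  Position 0 ('c'): freq=2, skip
  Position 1 ('d'): freq=2, skip
  Position 2 ('a'): unique! => answer = 2

2


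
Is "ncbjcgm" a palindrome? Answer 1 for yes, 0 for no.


Input: ncbjcgm
Reversed: mgcjbcn
  Compare pos 0 ('n') with pos 6 ('m'): MISMATCH
  Compare pos 1 ('c') with pos 5 ('g'): MISMATCH
  Compare pos 2 ('b') with pos 4 ('c'): MISMATCH
Result: not a palindrome

0


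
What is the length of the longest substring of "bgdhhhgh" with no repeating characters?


Input: "bgdhhhgh"
Sliding window (track last position of each char):
  Position 0 ('b'): window [0,0] length 1 -- new best
  Position 1 ('g'): window [0,1] length 2 -- new best
  Position 2 ('d'): window [0,2] length 3 -- new best
  Position 3 ('h'): window [0,3] length 4 -- new best
  Position 4 ('h'): repeat (last at 3), move window start to 4
  Position 4 ('h'): window [4,4] length 1
  Position 5 ('h'): repeat (last at 4), move window start to 5
  Position 5 ('h'): window [5,5] length 1
  Position 6 ('g'): window [5,6] length 2
  Position 7 ('h'): repeat (last at 5), move window start to 6
  Position 7 ('h'): window [6,7] length 2
Longest substring with no repeats: "bgdh" with length 4

4


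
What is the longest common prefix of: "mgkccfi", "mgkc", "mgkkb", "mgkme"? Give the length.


Words: mgkccfi, mgkc, mgkkb, mgkme
  Position 0: all 'm' => match
  Position 1: all 'g' => match
  Position 2: all 'k' => match
  Position 3: ('c', 'c', 'k', 'm') => mismatch, stop
LCP = "mgk" (length 3)

3


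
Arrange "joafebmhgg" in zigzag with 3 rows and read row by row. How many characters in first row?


Zigzag "joafebmhgg" into 3 rows:
Placing characters:
  'j' => row 0
  'o' => row 1
  'a' => row 2
  'f' => row 1
  'e' => row 0
  'b' => row 1
  'm' => row 2
  'h' => row 1
  'g' => row 0
  'g' => row 1
Rows:
  Row 0: "jeg"
  Row 1: "ofbhg"
  Row 2: "am"
First row length: 3

3


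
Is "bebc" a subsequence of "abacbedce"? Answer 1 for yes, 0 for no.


Check if "bebc" is a subsequence of "abacbedce"
Greedy scan:
  Position 0 ('a'): no match needed
  Position 1 ('b'): matches sub[0] = 'b'
  Position 2 ('a'): no match needed
  Position 3 ('c'): no match needed
  Position 4 ('b'): no match needed
  Position 5 ('e'): matches sub[1] = 'e'
  Position 6 ('d'): no match needed
  Position 7 ('c'): no match needed
  Position 8 ('e'): no match needed
Only matched 2/4 characters => not a subsequence

0


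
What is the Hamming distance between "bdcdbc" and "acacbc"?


Comparing "bdcdbc" and "acacbc" position by position:
  Position 0: 'b' vs 'a' => differ
  Position 1: 'd' vs 'c' => differ
  Position 2: 'c' vs 'a' => differ
  Position 3: 'd' vs 'c' => differ
  Position 4: 'b' vs 'b' => same
  Position 5: 'c' vs 'c' => same
Total differences (Hamming distance): 4

4


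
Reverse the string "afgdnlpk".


Input: afgdnlpk
Reading characters right to left:
  Position 7: 'k'
  Position 6: 'p'
  Position 5: 'l'
  Position 4: 'n'
  Position 3: 'd'
  Position 2: 'g'
  Position 1: 'f'
  Position 0: 'a'
Reversed: kplndgfa

kplndgfa


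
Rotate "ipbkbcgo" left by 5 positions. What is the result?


Input: "ipbkbcgo", rotate left by 5
First 5 characters: "ipbkb"
Remaining characters: "cgo"
Concatenate remaining + first: "cgo" + "ipbkb" = "cgoipbkb"

cgoipbkb


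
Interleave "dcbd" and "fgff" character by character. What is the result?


Interleaving "dcbd" and "fgff":
  Position 0: 'd' from first, 'f' from second => "df"
  Position 1: 'c' from first, 'g' from second => "cg"
  Position 2: 'b' from first, 'f' from second => "bf"
  Position 3: 'd' from first, 'f' from second => "df"
Result: dfcgbfdf

dfcgbfdf


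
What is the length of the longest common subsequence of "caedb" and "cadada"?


LCS of "caedb" and "cadada"
DP table:
           c    a    d    a    d    a
      0    0    0    0    0    0    0
  c   0    1    1    1    1    1    1
  a   0    1    2    2    2    2    2
  e   0    1    2    2    2    2    2
  d   0    1    2    3    3    3    3
  b   0    1    2    3    3    3    3
LCS length = dp[5][6] = 3

3


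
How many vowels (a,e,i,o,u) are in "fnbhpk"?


Input: fnbhpk
Checking each character:
  'f' at position 0: consonant
  'n' at position 1: consonant
  'b' at position 2: consonant
  'h' at position 3: consonant
  'p' at position 4: consonant
  'k' at position 5: consonant
Total vowels: 0

0


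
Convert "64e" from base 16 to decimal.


Input: "64e" in base 16
Positional expansion:
  Digit '6' (value 6) x 16^2 = 1536
  Digit '4' (value 4) x 16^1 = 64
  Digit 'e' (value 14) x 16^0 = 14
Sum = 1614

1614


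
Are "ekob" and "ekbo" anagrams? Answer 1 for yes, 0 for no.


Strings: "ekob", "ekbo"
Sorted first:  beko
Sorted second: beko
Sorted forms match => anagrams

1


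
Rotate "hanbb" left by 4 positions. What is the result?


Input: "hanbb", rotate left by 4
First 4 characters: "hanb"
Remaining characters: "b"
Concatenate remaining + first: "b" + "hanb" = "bhanb"

bhanb


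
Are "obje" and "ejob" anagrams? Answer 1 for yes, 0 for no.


Strings: "obje", "ejob"
Sorted first:  bejo
Sorted second: bejo
Sorted forms match => anagrams

1


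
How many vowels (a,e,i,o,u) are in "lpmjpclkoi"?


Input: lpmjpclkoi
Checking each character:
  'l' at position 0: consonant
  'p' at position 1: consonant
  'm' at position 2: consonant
  'j' at position 3: consonant
  'p' at position 4: consonant
  'c' at position 5: consonant
  'l' at position 6: consonant
  'k' at position 7: consonant
  'o' at position 8: vowel (running total: 1)
  'i' at position 9: vowel (running total: 2)
Total vowels: 2

2


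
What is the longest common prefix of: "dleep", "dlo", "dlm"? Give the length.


Words: dleep, dlo, dlm
  Position 0: all 'd' => match
  Position 1: all 'l' => match
  Position 2: ('e', 'o', 'm') => mismatch, stop
LCP = "dl" (length 2)

2


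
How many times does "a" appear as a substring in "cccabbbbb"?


Searching for "a" in "cccabbbbb"
Scanning each position:
  Position 0: "c" => no
  Position 1: "c" => no
  Position 2: "c" => no
  Position 3: "a" => MATCH
  Position 4: "b" => no
  Position 5: "b" => no
  Position 6: "b" => no
  Position 7: "b" => no
  Position 8: "b" => no
Total occurrences: 1

1


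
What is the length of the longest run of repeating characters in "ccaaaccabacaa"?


Input: "ccaaaccabacaa"
Scanning for longest run:
  Position 1 ('c'): continues run of 'c', length=2
  Position 2 ('a'): new char, reset run to 1
  Position 3 ('a'): continues run of 'a', length=2
  Position 4 ('a'): continues run of 'a', length=3
  Position 5 ('c'): new char, reset run to 1
  Position 6 ('c'): continues run of 'c', length=2
  Position 7 ('a'): new char, reset run to 1
  Position 8 ('b'): new char, reset run to 1
  Position 9 ('a'): new char, reset run to 1
  Position 10 ('c'): new char, reset run to 1
  Position 11 ('a'): new char, reset run to 1
  Position 12 ('a'): continues run of 'a', length=2
Longest run: 'a' with length 3

3


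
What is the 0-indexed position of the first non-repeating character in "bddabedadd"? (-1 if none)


Input: bddabedadd
Character frequencies:
  'a': 2
  'b': 2
  'd': 5
  'e': 1
Scanning left to right for freq == 1:
  Position 0 ('b'): freq=2, skip
  Position 1 ('d'): freq=5, skip
  Position 2 ('d'): freq=5, skip
  Position 3 ('a'): freq=2, skip
  Position 4 ('b'): freq=2, skip
  Position 5 ('e'): unique! => answer = 5

5


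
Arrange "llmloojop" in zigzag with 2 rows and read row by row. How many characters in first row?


Zigzag "llmloojop" into 2 rows:
Placing characters:
  'l' => row 0
  'l' => row 1
  'm' => row 0
  'l' => row 1
  'o' => row 0
  'o' => row 1
  'j' => row 0
  'o' => row 1
  'p' => row 0
Rows:
  Row 0: "lmojp"
  Row 1: "lloo"
First row length: 5

5


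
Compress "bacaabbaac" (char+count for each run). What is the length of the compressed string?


Input: bacaabbaac
Runs:
  'b' x 1 => "b1"
  'a' x 1 => "a1"
  'c' x 1 => "c1"
  'a' x 2 => "a2"
  'b' x 2 => "b2"
  'a' x 2 => "a2"
  'c' x 1 => "c1"
Compressed: "b1a1c1a2b2a2c1"
Compressed length: 14

14


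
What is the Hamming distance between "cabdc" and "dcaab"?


Comparing "cabdc" and "dcaab" position by position:
  Position 0: 'c' vs 'd' => differ
  Position 1: 'a' vs 'c' => differ
  Position 2: 'b' vs 'a' => differ
  Position 3: 'd' vs 'a' => differ
  Position 4: 'c' vs 'b' => differ
Total differences (Hamming distance): 5

5


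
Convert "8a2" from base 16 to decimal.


Input: "8a2" in base 16
Positional expansion:
  Digit '8' (value 8) x 16^2 = 2048
  Digit 'a' (value 10) x 16^1 = 160
  Digit '2' (value 2) x 16^0 = 2
Sum = 2210

2210


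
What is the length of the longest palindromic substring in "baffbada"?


Input: "baffbada"
Checking substrings for palindromes:
  [5:8] "ada" (len 3) => palindrome
  [2:4] "ff" (len 2) => palindrome
Longest palindromic substring: "ada" with length 3

3


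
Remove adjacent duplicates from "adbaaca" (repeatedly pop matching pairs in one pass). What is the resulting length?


Input: adbaaca
Stack-based adjacent duplicate removal:
  Read 'a': push. Stack: a
  Read 'd': push. Stack: ad
  Read 'b': push. Stack: adb
  Read 'a': push. Stack: adba
  Read 'a': matches stack top 'a' => pop. Stack: adb
  Read 'c': push. Stack: adbc
  Read 'a': push. Stack: adbca
Final stack: "adbca" (length 5)

5


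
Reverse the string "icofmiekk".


Input: icofmiekk
Reading characters right to left:
  Position 8: 'k'
  Position 7: 'k'
  Position 6: 'e'
  Position 5: 'i'
  Position 4: 'm'
  Position 3: 'f'
  Position 2: 'o'
  Position 1: 'c'
  Position 0: 'i'
Reversed: kkeimfoci

kkeimfoci


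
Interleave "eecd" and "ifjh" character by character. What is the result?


Interleaving "eecd" and "ifjh":
  Position 0: 'e' from first, 'i' from second => "ei"
  Position 1: 'e' from first, 'f' from second => "ef"
  Position 2: 'c' from first, 'j' from second => "cj"
  Position 3: 'd' from first, 'h' from second => "dh"
Result: eiefcjdh

eiefcjdh


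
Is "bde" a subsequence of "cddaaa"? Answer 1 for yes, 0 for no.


Check if "bde" is a subsequence of "cddaaa"
Greedy scan:
  Position 0 ('c'): no match needed
  Position 1 ('d'): no match needed
  Position 2 ('d'): no match needed
  Position 3 ('a'): no match needed
  Position 4 ('a'): no match needed
  Position 5 ('a'): no match needed
Only matched 0/3 characters => not a subsequence

0


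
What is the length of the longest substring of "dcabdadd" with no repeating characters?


Input: "dcabdadd"
Sliding window (track last position of each char):
  Position 0 ('d'): window [0,0] length 1 -- new best
  Position 1 ('c'): window [0,1] length 2 -- new best
  Position 2 ('a'): window [0,2] length 3 -- new best
  Position 3 ('b'): window [0,3] length 4 -- new best
  Position 4 ('d'): repeat (last at 0), move window start to 1
  Position 4 ('d'): window [1,4] length 4
  Position 5 ('a'): repeat (last at 2), move window start to 3
  Position 5 ('a'): window [3,5] length 3
  Position 6 ('d'): repeat (last at 4), move window start to 5
  Position 6 ('d'): window [5,6] length 2
  Position 7 ('d'): repeat (last at 6), move window start to 7
  Position 7 ('d'): window [7,7] length 1
Longest substring with no repeats: "dcab" with length 4

4


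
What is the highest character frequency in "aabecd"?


Input: aabecd
Character counts:
  'a': 2
  'b': 1
  'c': 1
  'd': 1
  'e': 1
Maximum frequency: 2

2


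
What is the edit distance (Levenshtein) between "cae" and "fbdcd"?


Computing edit distance: "cae" -> "fbdcd"
DP table:
           f    b    d    c    d
      0    1    2    3    4    5
  c   1    1    2    3    3    4
  a   2    2    2    3    4    4
  e   3    3    3    3    4    5
Edit distance = dp[3][5] = 5

5


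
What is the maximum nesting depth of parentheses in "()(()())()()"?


Input: "()(()())()()"
Tracking depth:
  Position 0 '(': depth becomes 1
  Position 1 ')': depth becomes 0
  Position 2 '(': depth becomes 1
  Position 3 '(': depth becomes 2
  Position 4 ')': depth becomes 1
  Position 5 '(': depth becomes 2
  Position 6 ')': depth becomes 1
  Position 7 ')': depth becomes 0
  Position 8 '(': depth becomes 1
  Position 9 ')': depth becomes 0
  Position 10 '(': depth becomes 1
  Position 11 ')': depth becomes 0
Maximum depth reached: 2

2


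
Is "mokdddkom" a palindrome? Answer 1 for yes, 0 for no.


Input: mokdddkom
Reversed: mokdddkom
  Compare pos 0 ('m') with pos 8 ('m'): match
  Compare pos 1 ('o') with pos 7 ('o'): match
  Compare pos 2 ('k') with pos 6 ('k'): match
  Compare pos 3 ('d') with pos 5 ('d'): match
Result: palindrome

1


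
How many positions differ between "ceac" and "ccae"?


Comparing "ceac" and "ccae" position by position:
  Position 0: 'c' vs 'c' => same
  Position 1: 'e' vs 'c' => DIFFER
  Position 2: 'a' vs 'a' => same
  Position 3: 'c' vs 'e' => DIFFER
Positions that differ: 2

2


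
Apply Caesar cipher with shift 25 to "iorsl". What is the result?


Caesar cipher: shift "iorsl" by 25
  'i' (pos 8) + 25 = pos 7 = 'h'
  'o' (pos 14) + 25 = pos 13 = 'n'
  'r' (pos 17) + 25 = pos 16 = 'q'
  's' (pos 18) + 25 = pos 17 = 'r'
  'l' (pos 11) + 25 = pos 10 = 'k'
Result: hnqrk

hnqrk


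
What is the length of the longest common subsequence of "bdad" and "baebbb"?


LCS of "bdad" and "baebbb"
DP table:
           b    a    e    b    b    b
      0    0    0    0    0    0    0
  b   0    1    1    1    1    1    1
  d   0    1    1    1    1    1    1
  a   0    1    2    2    2    2    2
  d   0    1    2    2    2    2    2
LCS length = dp[4][6] = 2

2


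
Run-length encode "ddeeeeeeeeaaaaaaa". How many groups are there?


Input: ddeeeeeeeeaaaaaaa
Scanning for consecutive runs:
  Group 1: 'd' x 2 (positions 0-1)
  Group 2: 'e' x 8 (positions 2-9)
  Group 3: 'a' x 7 (positions 10-16)
Total groups: 3

3


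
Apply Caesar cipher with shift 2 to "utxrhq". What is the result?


Caesar cipher: shift "utxrhq" by 2
  'u' (pos 20) + 2 = pos 22 = 'w'
  't' (pos 19) + 2 = pos 21 = 'v'
  'x' (pos 23) + 2 = pos 25 = 'z'
  'r' (pos 17) + 2 = pos 19 = 't'
  'h' (pos 7) + 2 = pos 9 = 'j'
  'q' (pos 16) + 2 = pos 18 = 's'
Result: wvztjs

wvztjs


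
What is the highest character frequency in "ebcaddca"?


Input: ebcaddca
Character counts:
  'a': 2
  'b': 1
  'c': 2
  'd': 2
  'e': 1
Maximum frequency: 2

2


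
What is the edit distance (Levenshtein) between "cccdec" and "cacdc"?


Computing edit distance: "cccdec" -> "cacdc"
DP table:
           c    a    c    d    c
      0    1    2    3    4    5
  c   1    0    1    2    3    4
  c   2    1    1    1    2    3
  c   3    2    2    1    2    2
  d   4    3    3    2    1    2
  e   5    4    4    3    2    2
  c   6    5    5    4    3    2
Edit distance = dp[6][5] = 2

2


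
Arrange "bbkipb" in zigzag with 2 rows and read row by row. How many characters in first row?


Zigzag "bbkipb" into 2 rows:
Placing characters:
  'b' => row 0
  'b' => row 1
  'k' => row 0
  'i' => row 1
  'p' => row 0
  'b' => row 1
Rows:
  Row 0: "bkp"
  Row 1: "bib"
First row length: 3

3


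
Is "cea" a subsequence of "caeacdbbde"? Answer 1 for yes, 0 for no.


Check if "cea" is a subsequence of "caeacdbbde"
Greedy scan:
  Position 0 ('c'): matches sub[0] = 'c'
  Position 1 ('a'): no match needed
  Position 2 ('e'): matches sub[1] = 'e'
  Position 3 ('a'): matches sub[2] = 'a'
  Position 4 ('c'): no match needed
  Position 5 ('d'): no match needed
  Position 6 ('b'): no match needed
  Position 7 ('b'): no match needed
  Position 8 ('d'): no match needed
  Position 9 ('e'): no match needed
All 3 characters matched => is a subsequence

1


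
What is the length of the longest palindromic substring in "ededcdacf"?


Input: "ededcdacf"
Checking substrings for palindromes:
  [0:3] "ede" (len 3) => palindrome
  [1:4] "ded" (len 3) => palindrome
  [3:6] "dcd" (len 3) => palindrome
Longest palindromic substring: "ede" with length 3

3


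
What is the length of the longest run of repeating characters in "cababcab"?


Input: "cababcab"
Scanning for longest run:
  Position 1 ('a'): new char, reset run to 1
  Position 2 ('b'): new char, reset run to 1
  Position 3 ('a'): new char, reset run to 1
  Position 4 ('b'): new char, reset run to 1
  Position 5 ('c'): new char, reset run to 1
  Position 6 ('a'): new char, reset run to 1
  Position 7 ('b'): new char, reset run to 1
Longest run: 'c' with length 1

1


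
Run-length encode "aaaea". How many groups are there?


Input: aaaea
Scanning for consecutive runs:
  Group 1: 'a' x 3 (positions 0-2)
  Group 2: 'e' x 1 (positions 3-3)
  Group 3: 'a' x 1 (positions 4-4)
Total groups: 3

3


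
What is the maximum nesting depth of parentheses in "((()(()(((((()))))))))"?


Input: "((()(()(((((()))))))))"
Tracking depth:
  Position 0 '(': depth becomes 1
  Position 1 '(': depth becomes 2
  Position 2 '(': depth becomes 3
  Position 3 ')': depth becomes 2
  Position 4 '(': depth becomes 3
  Position 5 '(': depth becomes 4
  Position 6 ')': depth becomes 3
  Position 7 '(': depth becomes 4
  Position 8 '(': depth becomes 5
  Position 9 '(': depth becomes 6
  Position 10 '(': depth becomes 7
  Position 11 '(': depth becomes 8
  Position 12 '(': depth becomes 9
  Position 13 ')': depth becomes 8
  Position 14 ')': depth becomes 7
  Position 15 ')': depth becomes 6
  Position 16 ')': depth becomes 5
  Position 17 ')': depth becomes 4
  Position 18 ')': depth becomes 3
  Position 19 ')': depth becomes 2
  Position 20 ')': depth becomes 1
  Position 21 ')': depth becomes 0
Maximum depth reached: 9

9
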